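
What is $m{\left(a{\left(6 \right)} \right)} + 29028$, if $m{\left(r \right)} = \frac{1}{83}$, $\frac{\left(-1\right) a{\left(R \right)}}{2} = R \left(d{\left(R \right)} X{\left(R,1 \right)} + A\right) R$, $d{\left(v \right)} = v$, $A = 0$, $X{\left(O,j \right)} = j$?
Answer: $\frac{2409325}{83} \approx 29028.0$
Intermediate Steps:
$a{\left(R \right)} = - 2 R^{3}$ ($a{\left(R \right)} = - 2 R \left(R 1 + 0\right) R = - 2 R \left(R + 0\right) R = - 2 R R R = - 2 R^{2} R = - 2 R^{3}$)
$m{\left(r \right)} = \frac{1}{83}$
$m{\left(a{\left(6 \right)} \right)} + 29028 = \frac{1}{83} + 29028 = \frac{2409325}{83}$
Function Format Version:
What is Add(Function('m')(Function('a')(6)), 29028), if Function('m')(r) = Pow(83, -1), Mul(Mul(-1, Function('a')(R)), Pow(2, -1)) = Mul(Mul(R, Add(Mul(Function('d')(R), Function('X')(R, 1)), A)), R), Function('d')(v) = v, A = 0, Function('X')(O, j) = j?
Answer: Rational(2409325, 83) ≈ 29028.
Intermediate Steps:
Function('a')(R) = Mul(-2, Pow(R, 3)) (Function('a')(R) = Mul(-2, Mul(Mul(R, Add(Mul(R, 1), 0)), R)) = Mul(-2, Mul(Mul(R, Add(R, 0)), R)) = Mul(-2, Mul(Mul(R, R), R)) = Mul(-2, Mul(Pow(R, 2), R)) = Mul(-2, Pow(R, 3)))
Function('m')(r) = Rational(1, 83)
Add(Function('m')(Function('a')(6)), 29028) = Add(Rational(1, 83), 29028) = Rational(2409325, 83)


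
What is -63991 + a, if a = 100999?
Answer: 37008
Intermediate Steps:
-63991 + a = -63991 + 100999 = 37008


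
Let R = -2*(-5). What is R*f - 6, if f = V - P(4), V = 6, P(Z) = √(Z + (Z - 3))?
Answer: 54 - 10*√5 ≈ 31.639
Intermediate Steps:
P(Z) = √(-3 + 2*Z) (P(Z) = √(Z + (-3 + Z)) = √(-3 + 2*Z))
f = 6 - √5 (f = 6 - √(-3 + 2*4) = 6 - √(-3 + 8) = 6 - √5 ≈ 3.7639)
R = 10
R*f - 6 = 10*(6 - √5) - 6 = (60 - 10*√5) - 6 = 54 - 10*√5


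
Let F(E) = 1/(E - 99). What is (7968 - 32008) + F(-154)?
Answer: -6082121/253 ≈ -24040.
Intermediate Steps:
F(E) = 1/(-99 + E)
(7968 - 32008) + F(-154) = (7968 - 32008) + 1/(-99 - 154) = -24040 + 1/(-253) = -24040 - 1/253 = -6082121/253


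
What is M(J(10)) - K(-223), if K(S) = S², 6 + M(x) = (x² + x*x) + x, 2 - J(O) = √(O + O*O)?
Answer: -49505 - 9*√110 ≈ -49599.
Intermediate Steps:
J(O) = 2 - √(O + O²) (J(O) = 2 - √(O + O*O) = 2 - √(O + O²))
M(x) = -6 + x + 2*x² (M(x) = -6 + ((x² + x*x) + x) = -6 + ((x² + x²) + x) = -6 + (2*x² + x) = -6 + (x + 2*x²) = -6 + x + 2*x²)
M(J(10)) - K(-223) = (-6 + (2 - √(10*(1 + 10))) + 2*(2 - √(10*(1 + 10)))²) - 1*(-223)² = (-6 + (2 - √(10*11)) + 2*(2 - √(10*11))²) - 1*49729 = (-6 + (2 - √110) + 2*(2 - √110)²) - 49729 = (-4 - √110 + 2*(2 - √110)²) - 49729 = -49733 - √110 + 2*(2 - √110)²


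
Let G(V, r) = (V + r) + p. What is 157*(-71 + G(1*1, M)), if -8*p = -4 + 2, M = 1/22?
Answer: -481519/44 ≈ -10944.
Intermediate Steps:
M = 1/22 ≈ 0.045455
p = 1/4 (p = -(-4 + 2)/8 = -1/8*(-2) = 1/4 ≈ 0.25000)
G(V, r) = 1/4 + V + r (G(V, r) = (V + r) + 1/4 = 1/4 + V + r)
157*(-71 + G(1*1, M)) = 157*(-71 + (1/4 + 1*1 + 1/22)) = 157*(-71 + (1/4 + 1 + 1/22)) = 157*(-71 + 57/44) = 157*(-3067/44) = -481519/44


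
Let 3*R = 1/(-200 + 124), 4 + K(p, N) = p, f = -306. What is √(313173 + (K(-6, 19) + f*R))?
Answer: √452209310/38 ≈ 559.61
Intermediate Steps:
K(p, N) = -4 + p
R = -1/228 (R = 1/(3*(-200 + 124)) = (⅓)/(-76) = (⅓)*(-1/76) = -1/228 ≈ -0.0043860)
√(313173 + (K(-6, 19) + f*R)) = √(313173 + ((-4 - 6) - 306*(-1/228))) = √(313173 + (-10 + 51/38)) = √(313173 - 329/38) = √(11900245/38) = √452209310/38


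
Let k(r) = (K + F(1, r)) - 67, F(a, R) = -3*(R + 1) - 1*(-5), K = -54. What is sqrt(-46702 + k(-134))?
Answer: I*sqrt(46419) ≈ 215.45*I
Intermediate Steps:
F(a, R) = 2 - 3*R (F(a, R) = -3*(1 + R) + 5 = (-3 - 3*R) + 5 = 2 - 3*R)
k(r) = -119 - 3*r (k(r) = (-54 + (2 - 3*r)) - 67 = (-52 - 3*r) - 67 = -119 - 3*r)
sqrt(-46702 + k(-134)) = sqrt(-46702 + (-119 - 3*(-134))) = sqrt(-46702 + (-119 + 402)) = sqrt(-46702 + 283) = sqrt(-46419) = I*sqrt(46419)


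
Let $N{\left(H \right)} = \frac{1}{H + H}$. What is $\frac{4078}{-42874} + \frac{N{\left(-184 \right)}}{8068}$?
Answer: $- \frac{6053861373}{63646967488} \approx -0.095116$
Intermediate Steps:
$N{\left(H \right)} = \frac{1}{2 H}$
$\frac{4078}{-42874} + \frac{N{\left(-184 \right)}}{8068} = \frac{4078}{-42874} + \frac{\frac{1}{2} \frac{1}{-184}}{8068} = 4078 \left(- \frac{1}{42874}\right) + \frac{1}{2} \left(- \frac{1}{184}\right) \frac{1}{8068} = - \frac{2039}{21437} - \frac{1}{2969024} = - \frac{6053861373}{63646967488}$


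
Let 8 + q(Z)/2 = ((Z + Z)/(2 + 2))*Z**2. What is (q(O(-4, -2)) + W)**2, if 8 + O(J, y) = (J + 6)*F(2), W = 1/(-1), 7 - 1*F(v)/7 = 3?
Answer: 12226830625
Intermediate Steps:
F(v) = 28 (F(v) = 49 - 7*3 = 49 - 21 = 28)
W = -1
O(J, y) = 160 + 28*J (O(J, y) = -8 + (J + 6)*28 = -8 + (6 + J)*28 = -8 + (168 + 28*J) = 160 + 28*J)
q(Z) = -16 + Z**3 (q(Z) = -16 + 2*(((Z + Z)/(2 + 2))*Z**2) = -16 + 2*(((2*Z)/4)*Z**2) = -16 + 2*(((2*Z)*(1/4))*Z**2) = -16 + 2*((Z/2)*Z**2) = -16 + 2*(Z**3/2) = -16 + Z**3)
(q(O(-4, -2)) + W)**2 = ((-16 + (160 + 28*(-4))**3) - 1)**2 = ((-16 + (160 - 112)**3) - 1)**2 = ((-16 + 48**3) - 1)**2 = ((-16 + 110592) - 1)**2 = (110576 - 1)**2 = 110575**2 = 12226830625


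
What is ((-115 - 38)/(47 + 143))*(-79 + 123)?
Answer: -3366/95 ≈ -35.432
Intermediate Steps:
((-115 - 38)/(47 + 143))*(-79 + 123) = -153/190*44 = -3366/95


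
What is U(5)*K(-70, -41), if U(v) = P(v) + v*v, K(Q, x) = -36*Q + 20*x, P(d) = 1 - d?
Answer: 35700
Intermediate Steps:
U(v) = 1 + v² - v (U(v) = (1 - v) + v*v = (1 - v) + v² = 1 + v² - v)
U(5)*K(-70, -41) = (1 + 5² - 1*5)*(-36*(-70) + 20*(-41)) = (1 + 25 - 5)*(2520 - 820) = 21*1700 = 35700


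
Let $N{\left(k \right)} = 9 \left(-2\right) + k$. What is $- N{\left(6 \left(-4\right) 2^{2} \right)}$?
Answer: $114$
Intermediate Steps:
$N{\left(k \right)} = -18 + k$
$- N{\left(6 \left(-4\right) 2^{2} \right)} = - (-18 + 6 \left(-4\right) 2^{2}) = - (-18 - 96) = \left(-1\right) \left(-114\right) = 114$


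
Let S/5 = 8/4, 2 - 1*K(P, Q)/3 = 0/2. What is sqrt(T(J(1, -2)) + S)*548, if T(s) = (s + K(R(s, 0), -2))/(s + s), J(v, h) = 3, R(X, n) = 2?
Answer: 274*sqrt(46) ≈ 1858.4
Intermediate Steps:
K(P, Q) = 6 (K(P, Q) = 6 - 0/2 = 6 - 3*0 = 6 + 0 = 6)
T(s) = (6 + s)/(2*s) (T(s) = (s + 6)/(s + s) = (6 + s)/((2*s)) = (6 + s)*(1/(2*s)) = (6 + s)/(2*s))
S = 10 (S = 5*(8/4) = 5*(8*(1/4)) = 5*2 = 10)
sqrt(T(J(1, -2)) + S)*548 = sqrt((1/2)*(6 + 3)/3 + 10)*548 = sqrt((1/2)*(1/3)*9 + 10)*548 = sqrt(3/2 + 10)*548 = sqrt(23/2)*548 = (sqrt(46)/2)*548 = 274*sqrt(46)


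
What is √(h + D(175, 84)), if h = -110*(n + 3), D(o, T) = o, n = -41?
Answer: √4355 ≈ 65.992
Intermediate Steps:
h = 4180 (h = -110*(-41 + 3) = -110*(-38) = 4180)
√(h + D(175, 84)) = √(4180 + 175) = √4355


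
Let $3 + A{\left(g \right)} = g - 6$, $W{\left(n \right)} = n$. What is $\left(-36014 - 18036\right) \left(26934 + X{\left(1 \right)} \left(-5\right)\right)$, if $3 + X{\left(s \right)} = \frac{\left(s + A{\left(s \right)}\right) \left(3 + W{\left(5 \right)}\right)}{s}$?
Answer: $-1471727450$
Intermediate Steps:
$A{\left(g \right)} = -9 + g$ ($A{\left(g \right)} = -3 + \left(g - 6\right) = -3 + \left(-6 + g\right) = -9 + g$)
$X{\left(s \right)} = -3 + \frac{-72 + 16 s}{s}$ ($X{\left(s \right)} = -3 + \frac{\left(s + \left(-9 + s\right)\right) \left(3 + 5\right)}{s} = -3 + \frac{\left(-9 + 2 s\right) 8}{s} = -3 + \frac{-72 + 16 s}{s}$)
$\left(-36014 - 18036\right) \left(26934 + X{\left(1 \right)} \left(-5\right)\right) = \left(-36014 - 18036\right) \left(26934 + \left(13 - \frac{72}{1}\right) \left(-5\right)\right) = - 54050 \left(26934 + \left(13 - 72\right) \left(-5\right)\right) = - 54050 \left(26934 - -295\right) = - 54050 \left(26934 + 295\right) = \left(-54050\right) 27229 = -1471727450$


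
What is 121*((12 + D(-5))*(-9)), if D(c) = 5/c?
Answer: -11979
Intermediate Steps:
121*((12 + D(-5))*(-9)) = 121*((12 + 5/(-5))*(-9)) = 121*((12 + 5*(-⅕))*(-9)) = 121*((12 - 1)*(-9)) = 121*(11*(-9)) = 121*(-99) = -11979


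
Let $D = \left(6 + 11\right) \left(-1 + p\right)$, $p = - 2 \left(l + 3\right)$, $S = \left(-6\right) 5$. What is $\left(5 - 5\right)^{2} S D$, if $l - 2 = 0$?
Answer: $0$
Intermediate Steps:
$l = 2$ ($l = 2 + 0 = 2$)
$S = -30$
$p = -10$ ($p = - 2 \left(2 + 3\right) = \left(-2\right) 5 = -10$)
$D = -187$ ($D = \left(6 + 11\right) \left(-1 - 10\right) = 17 \left(-11\right) = -187$)
$\left(5 - 5\right)^{2} S D = \left(5 - 5\right)^{2} \left(-30\right) \left(-187\right) = 0^{2} \left(-30\right) \left(-187\right) = 0 \left(-30\right) \left(-187\right) = 0 \left(-187\right) = 0$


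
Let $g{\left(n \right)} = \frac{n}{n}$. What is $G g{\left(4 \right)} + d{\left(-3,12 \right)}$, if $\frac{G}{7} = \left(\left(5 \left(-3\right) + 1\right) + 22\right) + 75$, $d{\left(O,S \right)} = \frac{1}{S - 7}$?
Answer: $\frac{2906}{5} \approx 581.2$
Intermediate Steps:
$d{\left(O,S \right)} = \frac{1}{-7 + S}$
$g{\left(n \right)} = 1$
$G = 581$ ($G = 7 \left(\left(\left(5 \left(-3\right) + 1\right) + 22\right) + 75\right) = 7 \left(\left(\left(-15 + 1\right) + 22\right) + 75\right) = 7 \left(\left(-14 + 22\right) + 75\right) = 7 \left(8 + 75\right) = 7 \cdot 83 = 581$)
$G g{\left(4 \right)} + d{\left(-3,12 \right)} = 581 \cdot 1 + \frac{1}{-7 + 12} = 581 + \frac{1}{5} = \frac{2906}{5}$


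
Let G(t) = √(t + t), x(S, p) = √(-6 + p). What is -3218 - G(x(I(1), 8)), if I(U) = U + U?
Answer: -3218 - 2^(¾) ≈ -3219.7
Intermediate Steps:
I(U) = 2*U
G(t) = √2*√t (G(t) = √(2*t) = √2*√t)
-3218 - G(x(I(1), 8)) = -3218 - √2*√(√(-6 + 8)) = -3218 - √2*√(√2) = -3218 - √2*2^(¼) = -3218 - 2^(¾)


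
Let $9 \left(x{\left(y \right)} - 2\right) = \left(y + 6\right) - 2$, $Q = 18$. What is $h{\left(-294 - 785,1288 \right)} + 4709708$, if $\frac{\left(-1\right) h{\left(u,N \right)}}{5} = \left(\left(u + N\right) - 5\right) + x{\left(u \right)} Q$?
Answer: $4719258$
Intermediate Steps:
$x{\left(y \right)} = \frac{22}{9} + \frac{y}{9}$ ($x{\left(y \right)} = 2 + \frac{\left(y + 6\right) - 2}{9} = 2 + \frac{\left(6 + y\right) - 2}{9} = 2 + \frac{4 + y}{9} = 2 + \left(\frac{4}{9} + \frac{y}{9}\right) = \frac{22}{9} + \frac{y}{9}$)
$h{\left(u,N \right)} = -195 - 15 u - 5 N$ ($h{\left(u,N \right)} = - 5 \left(\left(\left(u + N\right) - 5\right) + \left(\frac{22}{9} + \frac{u}{9}\right) 18\right) = - 5 \left(\left(\left(N + u\right) - 5\right) + \left(44 + 2 u\right)\right) = - 5 \left(\left(-5 + N + u\right) + \left(44 + 2 u\right)\right) = - 5 \left(39 + N + 3 u\right) = -195 - 15 u - 5 N$)
$h{\left(-294 - 785,1288 \right)} + 4709708 = \left(-195 - 15 \left(-294 - 785\right) - 6440\right) + 4709708 = \left(-195 - -16185 - 6440\right) + 4709708 = \left(-195 + 16185 - 6440\right) + 4709708 = 9550 + 4709708 = 4719258$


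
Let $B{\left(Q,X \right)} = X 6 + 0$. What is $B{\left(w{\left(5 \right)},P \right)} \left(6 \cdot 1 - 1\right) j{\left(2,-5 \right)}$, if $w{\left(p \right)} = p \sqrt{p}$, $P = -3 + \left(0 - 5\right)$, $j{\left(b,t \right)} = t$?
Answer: $1200$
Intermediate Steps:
$P = -8$ ($P = -3 - 5 = -8$)
$w{\left(p \right)} = p^{\frac{3}{2}}$
$B{\left(Q,X \right)} = 6 X$ ($B{\left(Q,X \right)} = 6 X + 0 = 6 X$)
$B{\left(w{\left(5 \right)},P \right)} \left(6 \cdot 1 - 1\right) j{\left(2,-5 \right)} = 6 \left(-8\right) \left(6 \cdot 1 - 1\right) \left(-5\right) = - 48 \left(6 - 1\right) \left(-5\right) = \left(-48\right) 5 \left(-5\right) = \left(-240\right) \left(-5\right) = 1200$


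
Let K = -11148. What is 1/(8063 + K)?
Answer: -1/3085 ≈ -0.00032415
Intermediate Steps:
1/(8063 + K) = 1/(8063 - 11148) = 1/(-3085) = -1/3085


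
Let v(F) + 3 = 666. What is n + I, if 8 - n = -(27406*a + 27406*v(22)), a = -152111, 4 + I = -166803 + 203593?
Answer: -4150547094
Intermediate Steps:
I = 36786 (I = -4 + (-166803 + 203593) = -4 + 36790 = 36786)
v(F) = 663 (v(F) = -3 + 666 = 663)
n = -4150583880 (n = 8 - (-27406)/(1/(663 - 152111)) = 8 - (-27406)/(1/(-151448)) = 8 - (-27406)/(-1/151448) = 8 - (-27406)*(-151448) = 8 - 1*4150583888 = 8 - 4150583888 = -4150583880)
n + I = -4150583880 + 36786 = -4150547094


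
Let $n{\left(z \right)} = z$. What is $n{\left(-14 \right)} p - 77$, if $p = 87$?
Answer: $-1295$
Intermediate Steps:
$n{\left(-14 \right)} p - 77 = \left(-14\right) 87 - 77 = -1218 - 77 = -1295$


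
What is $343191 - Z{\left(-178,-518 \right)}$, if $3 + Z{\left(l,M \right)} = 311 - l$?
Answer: $342705$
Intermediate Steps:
$Z{\left(l,M \right)} = 308 - l$ ($Z{\left(l,M \right)} = -3 - \left(-311 + l\right) = 308 - l$)
$343191 - Z{\left(-178,-518 \right)} = 343191 - \left(308 - -178\right) = 343191 - \left(308 + 178\right) = 343191 - 486 = 342705$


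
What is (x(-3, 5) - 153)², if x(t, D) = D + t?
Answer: 22801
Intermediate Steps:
(x(-3, 5) - 153)² = ((5 - 3) - 153)² = (2 - 153)² = (-151)² = 22801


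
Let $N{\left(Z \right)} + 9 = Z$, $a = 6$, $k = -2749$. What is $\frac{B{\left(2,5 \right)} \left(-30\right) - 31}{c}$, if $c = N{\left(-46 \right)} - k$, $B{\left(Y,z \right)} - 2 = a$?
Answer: $- \frac{271}{2694} \approx -0.10059$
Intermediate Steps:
$N{\left(Z \right)} = -9 + Z$
$B{\left(Y,z \right)} = 8$ ($B{\left(Y,z \right)} = 2 + 6 = 8$)
$c = 2694$ ($c = \left(-9 - 46\right) - -2749 = -55 + 2749 = 2694$)
$\frac{B{\left(2,5 \right)} \left(-30\right) - 31}{c} = \frac{8 \left(-30\right) - 31}{2694} = \left(-240 - 31\right) \frac{1}{2694} = \left(-271\right) \frac{1}{2694} = - \frac{271}{2694}$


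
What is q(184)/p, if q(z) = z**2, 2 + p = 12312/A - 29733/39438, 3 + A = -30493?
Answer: -848305280256/79118765 ≈ -10722.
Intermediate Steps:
A = -30496 (A = -3 - 30493 = -30496)
p = -79118765/25056276 (p = -2 + (12312/(-30496) - 29733/39438) = -2 + (12312*(-1/30496) - 29733*1/39438) = -2 + (-1539/3812 - 9911/13146) = -2 - 29006213/25056276 = -79118765/25056276 ≈ -3.1576)
q(184)/p = 184**2/(-79118765/25056276) = 33856*(-25056276/79118765) = -848305280256/79118765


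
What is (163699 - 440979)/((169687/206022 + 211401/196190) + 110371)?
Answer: -2801876702397600/1115303160548033 ≈ -2.5122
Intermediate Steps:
(163699 - 440979)/((169687/206022 + 211401/196190) + 110371) = -277280/((169687*(1/206022) + 211401*(1/196190)) + 110371) = -277280/((169687/206022 + 211401/196190) + 110371) = -277280/(19211037338/10104864045 + 110371) = -277280/1115303160548033/10104864045 = -277280*10104864045/1115303160548033 = -2801876702397600/1115303160548033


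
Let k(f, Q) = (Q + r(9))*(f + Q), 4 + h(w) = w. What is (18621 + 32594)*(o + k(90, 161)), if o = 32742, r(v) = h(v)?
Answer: 3810805720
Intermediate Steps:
h(w) = -4 + w
r(v) = -4 + v
k(f, Q) = (5 + Q)*(Q + f) (k(f, Q) = (Q + (-4 + 9))*(f + Q) = (Q + 5)*(Q + f) = (5 + Q)*(Q + f))
(18621 + 32594)*(o + k(90, 161)) = (18621 + 32594)*(32742 + (161² + 5*161 + 5*90 + 161*90)) = 51215*(32742 + (25921 + 805 + 450 + 14490)) = 51215*(32742 + 41666) = 51215*74408 = 3810805720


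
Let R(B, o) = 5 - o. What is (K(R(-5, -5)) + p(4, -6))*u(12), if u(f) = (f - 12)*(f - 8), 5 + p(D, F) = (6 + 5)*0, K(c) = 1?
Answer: 0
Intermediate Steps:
p(D, F) = -5 (p(D, F) = -5 + (6 + 5)*0 = -5 + 11*0 = -5 + 0 = -5)
u(f) = (-12 + f)*(-8 + f)
(K(R(-5, -5)) + p(4, -6))*u(12) = (1 - 5)*(96 + 12**2 - 20*12) = -4*(96 + 144 - 240) = -4*0 = 0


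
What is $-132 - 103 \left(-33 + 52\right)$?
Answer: $-2089$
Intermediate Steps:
$-132 - 103 \left(-33 + 52\right) = -132 - 1957 = -2089$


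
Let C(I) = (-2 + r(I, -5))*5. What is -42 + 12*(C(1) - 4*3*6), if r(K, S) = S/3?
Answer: -1126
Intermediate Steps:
r(K, S) = S/3 (r(K, S) = S*(⅓) = S/3)
C(I) = -55/3 (C(I) = (-2 + (⅓)*(-5))*5 = (-2 - 5/3)*5 = -11/3*5 = -55/3)
-42 + 12*(C(1) - 4*3*6) = -42 + 12*(-55/3 - 4*3*6) = -42 + 12*(-55/3 - 12*6) = -42 + 12*(-55/3 - 72) = -42 + 12*(-271/3) = -42 - 1084 = -1126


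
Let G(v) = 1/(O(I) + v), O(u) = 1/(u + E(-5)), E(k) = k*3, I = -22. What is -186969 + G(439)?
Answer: -3036750461/16242 ≈ -1.8697e+5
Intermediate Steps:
E(k) = 3*k
O(u) = 1/(-15 + u) (O(u) = 1/(u + 3*(-5)) = 1/(u - 15) = 1/(-15 + u))
G(v) = 1/(-1/37 + v) (G(v) = 1/(1/(-15 - 22) + v) = 1/(1/(-37) + v) = 1/(-1/37 + v))
-186969 + G(439) = -186969 + 37/(-1 + 37*439) = -186969 + 37/(-1 + 16243) = -186969 + 37/16242 = -3036750461/16242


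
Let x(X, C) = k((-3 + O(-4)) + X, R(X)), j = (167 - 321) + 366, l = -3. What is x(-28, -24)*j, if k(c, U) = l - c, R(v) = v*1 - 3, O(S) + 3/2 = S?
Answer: 7102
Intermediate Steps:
O(S) = -3/2 + S
j = 212 (j = -154 + 366 = 212)
R(v) = -3 + v (R(v) = v - 3 = -3 + v)
k(c, U) = -3 - c
x(X, C) = 11/2 - X (x(X, C) = -3 - ((-3 + (-3/2 - 4)) + X) = -3 - ((-3 - 11/2) + X) = -3 - (-17/2 + X) = -3 + (17/2 - X) = 11/2 - X)
x(-28, -24)*j = (11/2 - 1*(-28))*212 = (11/2 + 28)*212 = (67/2)*212 = 7102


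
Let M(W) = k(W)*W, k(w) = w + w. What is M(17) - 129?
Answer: 449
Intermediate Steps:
k(w) = 2*w
M(W) = 2*W² (M(W) = (2*W)*W = 2*W²)
M(17) - 129 = 2*17² - 129 = 2*289 - 129 = 578 - 129 = 449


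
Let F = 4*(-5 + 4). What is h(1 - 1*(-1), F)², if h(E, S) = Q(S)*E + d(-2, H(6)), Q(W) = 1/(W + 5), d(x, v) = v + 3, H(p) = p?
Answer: 121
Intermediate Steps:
d(x, v) = 3 + v
Q(W) = 1/(5 + W)
F = -4 (F = 4*(-1) = -4)
h(E, S) = 9 + E/(5 + S) (h(E, S) = E/(5 + S) + (3 + 6) = E/(5 + S) + 9 = 9 + E/(5 + S))
h(1 - 1*(-1), F)² = ((45 + (1 - 1*(-1)) + 9*(-4))/(5 - 4))² = ((45 + (1 + 1) - 36)/1)² = (1*(45 + 2 - 36))² = (1*11)² = 11² = 121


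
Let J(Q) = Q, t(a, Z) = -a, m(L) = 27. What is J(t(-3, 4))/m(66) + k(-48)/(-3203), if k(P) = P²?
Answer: -17533/28827 ≈ -0.60821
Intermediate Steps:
J(t(-3, 4))/m(66) + k(-48)/(-3203) = -1*(-3)/27 + (-48)²/(-3203) = 3*(1/27) + 2304*(-1/3203) = ⅑ - 2304/3203 = -17533/28827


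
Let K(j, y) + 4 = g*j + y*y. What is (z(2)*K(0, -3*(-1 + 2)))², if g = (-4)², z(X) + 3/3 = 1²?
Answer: 0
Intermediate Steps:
z(X) = 0 (z(X) = -1 + 1² = -1 + 1 = 0)
g = 16
K(j, y) = -4 + y² + 16*j (K(j, y) = -4 + (16*j + y*y) = -4 + (16*j + y²) = -4 + (y² + 16*j) = -4 + y² + 16*j)
(z(2)*K(0, -3*(-1 + 2)))² = (0*(-4 + (-3*(-1 + 2))² + 16*0))² = (0*(-4 + (-3*1)² + 0))² = (0*(-4 + (-3)² + 0))² = (0*(-4 + 9 + 0))² = (0*5)² = 0² = 0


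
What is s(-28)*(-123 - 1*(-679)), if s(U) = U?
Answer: -15568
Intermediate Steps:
s(-28)*(-123 - 1*(-679)) = -28*(-123 - 1*(-679)) = -28*(-123 + 679) = -28*556 = -15568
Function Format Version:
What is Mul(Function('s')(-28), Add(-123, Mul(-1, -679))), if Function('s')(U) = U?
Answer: -15568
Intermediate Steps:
Mul(Function('s')(-28), Add(-123, Mul(-1, -679))) = Mul(-28, Add(-123, Mul(-1, -679))) = Mul(-28, Add(-123, 679)) = Mul(-28, 556) = -15568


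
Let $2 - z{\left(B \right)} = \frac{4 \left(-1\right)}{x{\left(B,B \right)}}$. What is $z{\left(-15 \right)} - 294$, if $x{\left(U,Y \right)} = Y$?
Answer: $- \frac{4384}{15} \approx -292.27$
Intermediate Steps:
$z{\left(B \right)} = 2 + \frac{4}{B}$ ($z{\left(B \right)} = 2 - \frac{4 \left(-1\right)}{B} = 2 - - \frac{4}{B} = 2 + \frac{4}{B}$)
$z{\left(-15 \right)} - 294 = \left(2 + \frac{4}{-15}\right) - 294 = \left(2 + 4 \left(- \frac{1}{15}\right)\right) - 294 = \left(2 - \frac{4}{15}\right) - 294 = \frac{26}{15} - 294 = - \frac{4384}{15}$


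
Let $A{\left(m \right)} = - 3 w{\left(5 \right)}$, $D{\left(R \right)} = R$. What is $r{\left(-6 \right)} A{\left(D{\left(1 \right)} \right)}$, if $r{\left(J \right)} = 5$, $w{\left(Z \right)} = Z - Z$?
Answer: $0$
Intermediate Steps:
$w{\left(Z \right)} = 0$
$A{\left(m \right)} = 0$ ($A{\left(m \right)} = \left(-3\right) 0 = 0$)
$r{\left(-6 \right)} A{\left(D{\left(1 \right)} \right)} = 5 \cdot 0 = 0$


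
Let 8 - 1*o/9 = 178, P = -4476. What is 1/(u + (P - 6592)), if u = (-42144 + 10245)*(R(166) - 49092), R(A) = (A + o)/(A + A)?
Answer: 83/129986772679 ≈ 6.3853e-10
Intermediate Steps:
o = -1530 (o = 72 - 9*178 = 72 - 1602 = -1530)
R(A) = (-1530 + A)/(2*A) (R(A) = (A - 1530)/(A + A) = (-1530 + A)/((2*A)) = (-1530 + A)*(1/(2*A)) = (-1530 + A)/(2*A))
u = 129987691323/83 (u = (-42144 + 10245)*((½)*(-1530 + 166)/166 - 49092) = -31899*((½)*(1/166)*(-1364) - 49092) = -31899*(-341/83 - 49092) = -31899*(-4074977/83) = 129987691323/83 ≈ 1.5661e+9)
1/(u + (P - 6592)) = 1/(129987691323/83 + (-4476 - 6592)) = 1/(129987691323/83 - 11068) = 1/(129986772679/83) = 83/129986772679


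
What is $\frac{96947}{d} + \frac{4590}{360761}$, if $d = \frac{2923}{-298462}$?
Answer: $- \frac{132134403838096}{13348157} \approx -9.8991 \cdot 10^{6}$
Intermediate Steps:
$d = - \frac{37}{3778}$ ($d = 2923 \left(- \frac{1}{298462}\right) = - \frac{37}{3778} \approx -0.0097935$)
$\frac{96947}{d} + \frac{4590}{360761} = \frac{96947}{- \frac{37}{3778}} + \frac{4590}{360761} = 96947 \left(- \frac{3778}{37}\right) + 4590 \cdot \frac{1}{360761} = - \frac{366265766}{37} + \frac{4590}{360761} = - \frac{132134403838096}{13348157}$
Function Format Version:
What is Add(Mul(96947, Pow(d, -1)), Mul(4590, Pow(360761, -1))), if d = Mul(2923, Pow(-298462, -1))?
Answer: Rational(-132134403838096, 13348157) ≈ -9.8991e+6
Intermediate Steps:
d = Rational(-37, 3778) (d = Mul(2923, Rational(-1, 298462)) = Rational(-37, 3778) ≈ -0.0097935)
Add(Mul(96947, Pow(d, -1)), Mul(4590, Pow(360761, -1))) = Add(Mul(96947, Pow(Rational(-37, 3778), -1)), Mul(4590, Pow(360761, -1))) = Add(Mul(96947, Rational(-3778, 37)), Mul(4590, Rational(1, 360761))) = Add(Rational(-366265766, 37), Rational(4590, 360761)) = Rational(-132134403838096, 13348157)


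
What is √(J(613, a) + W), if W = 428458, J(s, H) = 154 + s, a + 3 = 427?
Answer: 5*√17169 ≈ 655.15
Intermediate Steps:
a = 424 (a = -3 + 427 = 424)
√(J(613, a) + W) = √((154 + 613) + 428458) = √(767 + 428458) = √429225 = 5*√17169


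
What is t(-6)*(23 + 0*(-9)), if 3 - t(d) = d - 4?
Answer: 299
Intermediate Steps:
t(d) = 7 - d (t(d) = 3 - (d - 4) = 3 - (-4 + d) = 3 + (4 - d) = 7 - d)
t(-6)*(23 + 0*(-9)) = (7 - 1*(-6))*(23 + 0*(-9)) = (7 + 6)*(23 + 0) = 13*23 = 299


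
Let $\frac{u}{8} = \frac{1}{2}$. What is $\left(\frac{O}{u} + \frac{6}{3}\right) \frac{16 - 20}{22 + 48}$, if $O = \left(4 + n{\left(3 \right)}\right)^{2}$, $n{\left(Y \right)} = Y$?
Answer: $- \frac{57}{70} \approx -0.81429$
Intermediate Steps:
$O = 49$ ($O = \left(4 + 3\right)^{2} = 7^{2} = 49$)
$u = 4$ ($u = \frac{8}{2} = 8 \cdot \frac{1}{2} = 4$)
$\left(\frac{O}{u} + \frac{6}{3}\right) \frac{16 - 20}{22 + 48} = \left(\frac{49}{4} + \frac{6}{3}\right) \frac{16 - 20}{22 + 48} = \left(49 \cdot \frac{1}{4} + 6 \cdot \frac{1}{3}\right) \left(- \frac{4}{70}\right) = \left(\frac{49}{4} + 2\right) \left(\left(-4\right) \frac{1}{70}\right) = \frac{57}{4} \left(- \frac{2}{35}\right) = - \frac{57}{70}$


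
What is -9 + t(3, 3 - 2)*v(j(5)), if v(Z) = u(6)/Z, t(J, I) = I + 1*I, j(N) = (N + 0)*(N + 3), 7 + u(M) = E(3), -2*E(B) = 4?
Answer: -189/20 ≈ -9.4500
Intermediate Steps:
E(B) = -2 (E(B) = -1/2*4 = -2)
u(M) = -9 (u(M) = -7 - 2 = -9)
j(N) = N*(3 + N)
t(J, I) = 2*I (t(J, I) = I + I = 2*I)
v(Z) = -9/Z
-9 + t(3, 3 - 2)*v(j(5)) = -9 + (2*(3 - 2))*(-9*1/(5*(3 + 5))) = -9 + (2*1)*(-9/(5*8)) = -9 + 2*(-9/40) = -9 - 9/20 = -189/20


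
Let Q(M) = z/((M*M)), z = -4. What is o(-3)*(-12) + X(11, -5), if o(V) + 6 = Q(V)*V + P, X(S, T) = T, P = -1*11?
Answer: 183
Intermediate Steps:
Q(M) = -4/M**2
P = -11
o(V) = -17 - 4/V (o(V) = -6 + ((-4/V**2)*V - 11) = -6 + (-4/V - 11) = -6 + (-11 - 4/V) = -17 - 4/V)
o(-3)*(-12) + X(11, -5) = (-17 - 4/(-3))*(-12) - 5 = (-17 - 4*(-1/3))*(-12) - 5 = (-17 + 4/3)*(-12) - 5 = -47/3*(-12) - 5 = 188 - 5 = 183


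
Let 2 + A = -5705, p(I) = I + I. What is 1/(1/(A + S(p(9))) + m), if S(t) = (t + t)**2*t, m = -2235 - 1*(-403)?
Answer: -17621/32281671 ≈ -0.00054585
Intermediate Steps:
m = -1832 (m = -2235 + 403 = -1832)
p(I) = 2*I
A = -5707 (A = -2 - 5705 = -5707)
S(t) = 4*t**3 (S(t) = (2*t)**2*t = (4*t**2)*t = 4*t**3)
1/(1/(A + S(p(9))) + m) = 1/(1/(-5707 + 4*(2*9)**3) - 1832) = 1/(1/(-5707 + 4*18**3) - 1832) = 1/(1/(-5707 + 4*5832) - 1832) = 1/(1/(-5707 + 23328) - 1832) = 1/(1/17621 - 1832) = 1/(-32281671/17621) = -17621/32281671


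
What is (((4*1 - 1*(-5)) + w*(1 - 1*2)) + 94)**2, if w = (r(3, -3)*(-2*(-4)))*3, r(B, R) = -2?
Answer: 22801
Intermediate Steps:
w = -48 (w = -(-4)*(-4)*3 = -2*8*3 = -16*3 = -48)
(((4*1 - 1*(-5)) + w*(1 - 1*2)) + 94)**2 = (((4*1 - 1*(-5)) - 48*(1 - 1*2)) + 94)**2 = (((4 + 5) - 48*(1 - 2)) + 94)**2 = ((9 - 48*(-1)) + 94)**2 = ((9 + 48) + 94)**2 = (57 + 94)**2 = 151**2 = 22801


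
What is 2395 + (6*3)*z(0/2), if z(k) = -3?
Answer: 2341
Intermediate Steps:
2395 + (6*3)*z(0/2) = 2395 + (6*3)*(-3) = 2395 + 18*(-3) = 2395 - 54 = 2341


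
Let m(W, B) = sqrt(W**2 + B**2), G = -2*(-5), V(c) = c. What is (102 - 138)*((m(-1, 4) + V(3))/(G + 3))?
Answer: -108/13 - 36*sqrt(17)/13 ≈ -19.726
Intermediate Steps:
G = 10
m(W, B) = sqrt(B**2 + W**2)
(102 - 138)*((m(-1, 4) + V(3))/(G + 3)) = (102 - 138)*((sqrt(4**2 + (-1)**2) + 3)/(10 + 3)) = -36*(sqrt(16 + 1) + 3)/13 = -36*(sqrt(17) + 3)/13 = -36*(3 + sqrt(17))/13 = -36*(3/13 + sqrt(17)/13) = -108/13 - 36*sqrt(17)/13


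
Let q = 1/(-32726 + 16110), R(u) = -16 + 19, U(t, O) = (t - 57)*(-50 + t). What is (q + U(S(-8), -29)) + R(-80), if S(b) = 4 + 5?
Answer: 32750135/16616 ≈ 1971.0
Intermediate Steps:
S(b) = 9
U(t, O) = (-57 + t)*(-50 + t)
R(u) = 3
q = -1/16616 (q = 1/(-16616) = -1/16616 ≈ -6.0183e-5)
(q + U(S(-8), -29)) + R(-80) = (-1/16616 + (2850 + 9² - 107*9)) + 3 = (-1/16616 + (2850 + 81 - 963)) + 3 = (-1/16616 + 1968) + 3 = 32700287/16616 + 3 = 32750135/16616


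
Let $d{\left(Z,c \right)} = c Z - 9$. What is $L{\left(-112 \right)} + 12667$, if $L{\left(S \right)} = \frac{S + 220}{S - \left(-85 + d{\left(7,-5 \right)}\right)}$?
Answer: $\frac{215447}{17} \approx 12673.0$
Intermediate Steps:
$d{\left(Z,c \right)} = -9 + Z c$ ($d{\left(Z,c \right)} = Z c - 9 = -9 + Z c$)
$L{\left(S \right)} = \frac{220 + S}{129 + S}$ ($L{\left(S \right)} = \frac{S + 220}{S + \left(85 - \left(-9 + 7 \left(-5\right)\right)\right)} = \frac{220 + S}{S + \left(85 - \left(-9 - 35\right)\right)} = \frac{220 + S}{S + \left(85 - -44\right)} = \frac{220 + S}{S + \left(85 + 44\right)} = \frac{220 + S}{S + 129} = \frac{220 + S}{129 + S}$)
$L{\left(-112 \right)} + 12667 = \frac{220 - 112}{129 - 112} + 12667 = \frac{1}{17} \cdot 108 + 12667 = \frac{108}{17} + 12667 = \frac{215447}{17}$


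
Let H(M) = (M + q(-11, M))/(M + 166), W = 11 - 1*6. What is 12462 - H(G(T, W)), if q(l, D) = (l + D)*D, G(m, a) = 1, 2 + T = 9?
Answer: 2081163/167 ≈ 12462.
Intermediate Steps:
W = 5 (W = 11 - 6 = 5)
T = 7 (T = -2 + 9 = 7)
q(l, D) = D*(D + l) (q(l, D) = (D + l)*D = D*(D + l))
H(M) = (M + M*(-11 + M))/(166 + M) (H(M) = (M + M*(M - 11))/(M + 166) = (M + M*(-11 + M))/(166 + M))
12462 - H(G(T, W)) = 12462 - (-10 + 1)/(166 + 1) = 12462 - (-9)/167 = 12462 - 1*(-9/167) = 12462 + 9/167 = 2081163/167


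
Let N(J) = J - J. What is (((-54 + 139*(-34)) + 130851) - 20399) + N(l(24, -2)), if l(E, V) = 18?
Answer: 105672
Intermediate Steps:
N(J) = 0
(((-54 + 139*(-34)) + 130851) - 20399) + N(l(24, -2)) = (((-54 + 139*(-34)) + 130851) - 20399) + 0 = (((-54 - 4726) + 130851) - 20399) + 0 = ((-4780 + 130851) - 20399) + 0 = (126071 - 20399) + 0 = 105672 + 0 = 105672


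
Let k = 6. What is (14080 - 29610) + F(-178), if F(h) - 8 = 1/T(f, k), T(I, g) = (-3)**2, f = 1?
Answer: -139697/9 ≈ -15522.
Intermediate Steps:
T(I, g) = 9
F(h) = 73/9 (F(h) = 8 + 1/9 = 73/9)
(14080 - 29610) + F(-178) = (14080 - 29610) + 73/9 = -15530 + 73/9 = -139697/9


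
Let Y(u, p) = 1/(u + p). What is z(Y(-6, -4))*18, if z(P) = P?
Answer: -9/5 ≈ -1.8000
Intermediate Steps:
Y(u, p) = 1/(p + u)
z(Y(-6, -4))*18 = 18/(-4 - 6) = 18/(-10) = -⅒*18 = -9/5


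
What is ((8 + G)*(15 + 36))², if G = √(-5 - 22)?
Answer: 96237 + 124848*I*√3 ≈ 96237.0 + 2.1624e+5*I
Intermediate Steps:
G = 3*I*√3 (G = √(-27) = 3*I*√3 ≈ 5.1962*I)
((8 + G)*(15 + 36))² = ((8 + 3*I*√3)*(15 + 36))² = ((8 + 3*I*√3)*51)² = (408 + 153*I*√3)²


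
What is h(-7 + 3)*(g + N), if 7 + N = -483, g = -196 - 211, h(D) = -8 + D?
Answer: 10764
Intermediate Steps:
g = -407
N = -490 (N = -7 - 483 = -490)
h(-7 + 3)*(g + N) = (-8 + (-7 + 3))*(-407 - 490) = (-8 - 4)*(-897) = -12*(-897) = 10764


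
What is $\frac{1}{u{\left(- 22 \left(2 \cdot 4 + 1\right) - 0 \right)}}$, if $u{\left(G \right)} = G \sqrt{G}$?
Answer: $\frac{i \sqrt{22}}{13068} \approx 0.00035892 i$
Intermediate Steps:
$u{\left(G \right)} = G^{\frac{3}{2}}$
$\frac{1}{u{\left(- 22 \left(2 \cdot 4 + 1\right) - 0 \right)}} = \frac{1}{\left(- 22 \left(2 \cdot 4 + 1\right) - 0\right)^{\frac{3}{2}}} = \frac{1}{\left(- 22 \left(8 + 1\right) + 0\right)^{\frac{3}{2}}} = \frac{1}{\left(\left(-22\right) 9 + 0\right)^{\frac{3}{2}}} = \frac{1}{\left(-198 + 0\right)^{\frac{3}{2}}} = \frac{1}{\left(-198\right)^{\frac{3}{2}}} = \frac{1}{\left(-594\right) i \sqrt{22}} = \frac{i \sqrt{22}}{13068}$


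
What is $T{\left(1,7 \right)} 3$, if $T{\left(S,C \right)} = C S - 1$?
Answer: $18$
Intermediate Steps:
$T{\left(S,C \right)} = -1 + C S$
$T{\left(1,7 \right)} 3 = \left(-1 + 7 \cdot 1\right) 3 = \left(-1 + 7\right) 3 = 6 \cdot 3 = 18$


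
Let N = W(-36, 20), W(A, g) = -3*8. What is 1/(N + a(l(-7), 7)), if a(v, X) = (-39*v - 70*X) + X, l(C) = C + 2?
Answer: -1/312 ≈ -0.0032051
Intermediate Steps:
l(C) = 2 + C
a(v, X) = -69*X - 39*v (a(v, X) = (-70*X - 39*v) + X = -69*X - 39*v)
W(A, g) = -24
N = -24
1/(N + a(l(-7), 7)) = 1/(-24 + (-69*7 - 39*(2 - 7))) = 1/(-24 + (-483 - 39*(-5))) = 1/(-24 + (-483 + 195)) = 1/(-24 - 288) = 1/(-312) = -1/312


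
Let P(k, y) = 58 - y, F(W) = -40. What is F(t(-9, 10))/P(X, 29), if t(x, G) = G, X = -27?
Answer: -40/29 ≈ -1.3793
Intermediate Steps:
F(t(-9, 10))/P(X, 29) = -40/(58 - 1*29) = -40/(58 - 29) = -40/29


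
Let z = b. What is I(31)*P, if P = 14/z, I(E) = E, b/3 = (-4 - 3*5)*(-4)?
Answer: 217/114 ≈ 1.9035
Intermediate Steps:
b = 228 (b = 3*((-4 - 3*5)*(-4)) = 3*((-4 - 15)*(-4)) = 3*(-19*(-4)) = 3*76 = 228)
z = 228
P = 7/114 (P = 14/228 = 14*(1/228) = 7/114 ≈ 0.061404)
I(31)*P = 31*(7/114) = 217/114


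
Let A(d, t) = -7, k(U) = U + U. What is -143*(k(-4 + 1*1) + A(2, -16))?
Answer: 1859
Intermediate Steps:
k(U) = 2*U
-143*(k(-4 + 1*1) + A(2, -16)) = -143*(2*(-4 + 1*1) - 7) = -143*(2*(-4 + 1) - 7) = -143*(2*(-3) - 7) = -143*(-6 - 7) = -143*(-13) = 1859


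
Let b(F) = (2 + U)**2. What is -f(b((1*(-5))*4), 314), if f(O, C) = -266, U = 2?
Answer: 266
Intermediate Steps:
b(F) = 16 (b(F) = (2 + 2)**2 = 4**2 = 16)
-f(b((1*(-5))*4), 314) = -1*(-266) = 266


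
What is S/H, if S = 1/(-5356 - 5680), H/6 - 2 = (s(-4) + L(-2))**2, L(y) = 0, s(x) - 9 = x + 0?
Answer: -1/1787832 ≈ -5.5934e-7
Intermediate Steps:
s(x) = 9 + x (s(x) = 9 + (x + 0) = 9 + x)
H = 162 (H = 12 + 6*((9 - 4) + 0)**2 = 12 + 6*(5 + 0)**2 = 12 + 6*5**2 = 12 + 6*25 = 12 + 150 = 162)
S = -1/11036 (S = 1/(-11036) = -1/11036 ≈ -9.0613e-5)
S/H = -1/11036/162 = -1/11036*1/162 = -1/1787832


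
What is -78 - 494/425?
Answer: -33644/425 ≈ -79.162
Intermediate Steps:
-78 - 494/425 = -33644/425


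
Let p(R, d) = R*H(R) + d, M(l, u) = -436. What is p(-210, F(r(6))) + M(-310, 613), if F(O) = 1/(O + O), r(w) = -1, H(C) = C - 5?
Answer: 89427/2 ≈ 44714.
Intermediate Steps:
H(C) = -5 + C
F(O) = 1/(2*O)
p(R, d) = d + R*(-5 + R) (p(R, d) = R*(-5 + R) + d = d + R*(-5 + R))
p(-210, F(r(6))) + M(-310, 613) = ((1/2)/(-1) - 210*(-5 - 210)) - 436 = ((1/2)*(-1) - 210*(-215)) - 436 = (-1/2 + 45150) - 436 = 90299/2 - 436 = 89427/2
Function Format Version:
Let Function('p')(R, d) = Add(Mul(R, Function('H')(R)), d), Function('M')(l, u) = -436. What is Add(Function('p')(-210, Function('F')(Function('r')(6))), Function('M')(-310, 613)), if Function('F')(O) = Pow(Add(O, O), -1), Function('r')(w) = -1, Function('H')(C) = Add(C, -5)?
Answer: Rational(89427, 2) ≈ 44714.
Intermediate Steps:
Function('H')(C) = Add(-5, C)
Function('F')(O) = Mul(Rational(1, 2), Pow(O, -1)) (Function('F')(O) = Pow(Mul(2, O), -1) = Mul(Rational(1, 2), Pow(O, -1)))
Function('p')(R, d) = Add(d, Mul(R, Add(-5, R))) (Function('p')(R, d) = Add(Mul(R, Add(-5, R)), d) = Add(d, Mul(R, Add(-5, R))))
Add(Function('p')(-210, Function('F')(Function('r')(6))), Function('M')(-310, 613)) = Add(Add(Mul(Rational(1, 2), Pow(-1, -1)), Mul(-210, Add(-5, -210))), -436) = Add(Add(Mul(Rational(1, 2), -1), Mul(-210, -215)), -436) = Add(Add(Rational(-1, 2), 45150), -436) = Add(Rational(90299, 2), -436) = Rational(89427, 2)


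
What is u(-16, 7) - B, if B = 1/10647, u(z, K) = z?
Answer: -170353/10647 ≈ -16.000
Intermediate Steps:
B = 1/10647 ≈ 9.3923e-5
u(-16, 7) - B = -16 - 1*1/10647 = -16 - 1/10647 = -170353/10647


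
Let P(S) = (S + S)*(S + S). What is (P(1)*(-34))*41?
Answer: -5576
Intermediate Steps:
P(S) = 4*S² (P(S) = (2*S)*(2*S) = 4*S²)
(P(1)*(-34))*41 = ((4*1²)*(-34))*41 = ((4*1)*(-34))*41 = (4*(-34))*41 = -136*41 = -5576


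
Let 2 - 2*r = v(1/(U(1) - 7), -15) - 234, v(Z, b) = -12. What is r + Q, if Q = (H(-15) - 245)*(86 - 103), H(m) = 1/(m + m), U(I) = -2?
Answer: 128687/30 ≈ 4289.6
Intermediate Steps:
H(m) = 1/(2*m)
r = 124 (r = 1 - (-12 - 234)/2 = 1 - ½*(-246) = 1 + 123 = 124)
Q = 124967/30 (Q = ((½)/(-15) - 245)*(86 - 103) = ((½)*(-1/15) - 245)*(-17) = (-1/30 - 245)*(-17) = -7351/30*(-17) = 124967/30 ≈ 4165.6)
r + Q = 124 + 124967/30 = 128687/30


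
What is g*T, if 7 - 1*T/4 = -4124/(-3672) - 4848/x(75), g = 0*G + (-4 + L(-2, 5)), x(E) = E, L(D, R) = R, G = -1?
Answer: 3236726/11475 ≈ 282.07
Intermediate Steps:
g = 1 (g = 0*(-1) + (-4 + 5) = 0 + 1 = 1)
T = 3236726/11475 (T = 28 - 4*(-4124/(-3672) - 4848/75) = 28 - 4*(-4124*(-1/3672) - 4848*1/75) = 28 - 4*(1031/918 - 1616/25) = 28 - 4*(-1457713/22950) = 28 + 2915426/11475 = 3236726/11475 ≈ 282.07)
g*T = 1*(3236726/11475) = 3236726/11475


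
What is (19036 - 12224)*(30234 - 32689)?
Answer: -16723460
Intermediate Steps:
(19036 - 12224)*(30234 - 32689) = 6812*(-2455) = -16723460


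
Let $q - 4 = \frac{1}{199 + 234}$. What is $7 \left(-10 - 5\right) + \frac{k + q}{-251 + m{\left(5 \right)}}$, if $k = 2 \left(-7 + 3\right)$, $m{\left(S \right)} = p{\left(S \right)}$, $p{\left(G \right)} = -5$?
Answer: $- \frac{11637309}{110848} \approx -104.98$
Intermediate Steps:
$m{\left(S \right)} = -5$
$k = -8$ ($k = 2 \left(-4\right) = -8$)
$q = \frac{1733}{433}$ ($q = 4 + \frac{1}{199 + 234} = 4 + \frac{1}{433} = \frac{1733}{433} \approx 4.0023$)
$7 \left(-10 - 5\right) + \frac{k + q}{-251 + m{\left(5 \right)}} = 7 \left(-10 - 5\right) + \frac{-8 + \frac{1733}{433}}{-251 - 5} = 7 \left(-15\right) - \frac{1731}{433 \left(-256\right)} = -105 - - \frac{1731}{110848} = -105 + \frac{1731}{110848} = - \frac{11637309}{110848}$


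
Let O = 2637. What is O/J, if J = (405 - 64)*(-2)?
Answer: -2637/682 ≈ -3.8666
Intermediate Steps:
J = -682 (J = 341*(-2) = -682)
O/J = 2637/(-682) = 2637*(-1/682) = -2637/682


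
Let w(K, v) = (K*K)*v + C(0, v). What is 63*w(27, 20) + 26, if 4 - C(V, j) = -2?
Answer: 918944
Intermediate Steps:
C(V, j) = 6 (C(V, j) = 4 - 1*(-2) = 4 + 2 = 6)
w(K, v) = 6 + v*K² (w(K, v) = (K*K)*v + 6 = K²*v + 6 = v*K² + 6 = 6 + v*K²)
63*w(27, 20) + 26 = 63*(6 + 20*27²) + 26 = 63*(6 + 20*729) + 26 = 63*(6 + 14580) + 26 = 63*14586 + 26 = 918918 + 26 = 918944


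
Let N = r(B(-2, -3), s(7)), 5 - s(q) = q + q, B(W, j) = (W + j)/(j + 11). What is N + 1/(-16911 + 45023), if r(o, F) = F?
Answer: -253007/28112 ≈ -9.0000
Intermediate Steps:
B(W, j) = (W + j)/(11 + j)
s(q) = 5 - 2*q (s(q) = 5 - (q + q) = 5 - 2*q)
N = -9 (N = 5 - 2*7 = 5 - 14 = -9)
N + 1/(-16911 + 45023) = -9 + 1/(-16911 + 45023) = -9 + 1/28112 = -253007/28112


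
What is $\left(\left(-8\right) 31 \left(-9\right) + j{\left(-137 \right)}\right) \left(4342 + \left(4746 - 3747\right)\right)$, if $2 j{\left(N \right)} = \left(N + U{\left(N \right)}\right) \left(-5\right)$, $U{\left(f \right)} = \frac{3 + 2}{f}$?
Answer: $\frac{1883872179}{137} \approx 1.3751 \cdot 10^{7}$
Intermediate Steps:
$U{\left(f \right)} = \frac{5}{f}$
$j{\left(N \right)} = - \frac{25}{2 N} - \frac{5 N}{2}$ ($j{\left(N \right)} = \frac{\left(N + \frac{5}{N}\right) \left(-5\right)}{2} = \frac{- \frac{25}{N} - 5 N}{2} = - \frac{25}{2 N} - \frac{5 N}{2}$)
$\left(\left(-8\right) 31 \left(-9\right) + j{\left(-137 \right)}\right) \left(4342 + \left(4746 - 3747\right)\right) = \left(\left(-8\right) 31 \left(-9\right) + \frac{5 \left(-5 - \left(-137\right)^{2}\right)}{2 \left(-137\right)}\right) \left(4342 + \left(4746 - 3747\right)\right) = \left(\left(-248\right) \left(-9\right) + \frac{5}{2} \left(- \frac{1}{137}\right) \left(-5 - 18769\right)\right) \left(4342 + \left(4746 - 3747\right)\right) = \left(2232 + \frac{5}{2} \left(- \frac{1}{137}\right) \left(-5 - 18769\right)\right) \left(4342 + 999\right) = \left(2232 + \frac{5}{2} \left(- \frac{1}{137}\right) \left(-18774\right)\right) 5341 = \left(2232 + \frac{46935}{137}\right) 5341 = \frac{352719}{137} \cdot 5341 = \frac{1883872179}{137}$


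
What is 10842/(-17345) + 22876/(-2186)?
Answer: -210242416/18958085 ≈ -11.090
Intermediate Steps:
10842/(-17345) + 22876/(-2186) = 10842*(-1/17345) + 22876*(-1/2186) = -10842/17345 - 11438/1093 = -210242416/18958085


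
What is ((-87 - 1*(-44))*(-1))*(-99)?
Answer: -4257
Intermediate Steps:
((-87 - 1*(-44))*(-1))*(-99) = ((-87 + 44)*(-1))*(-99) = -43*(-1)*(-99) = 43*(-99) = -4257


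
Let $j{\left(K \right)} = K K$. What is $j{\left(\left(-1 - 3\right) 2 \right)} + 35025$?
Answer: $35089$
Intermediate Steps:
$j{\left(K \right)} = K^{2}$
$j{\left(\left(-1 - 3\right) 2 \right)} + 35025 = \left(\left(-1 - 3\right) 2\right)^{2} + 35025 = \left(\left(-4\right) 2\right)^{2} + 35025 = \left(-8\right)^{2} + 35025 = 64 + 35025 = 35089$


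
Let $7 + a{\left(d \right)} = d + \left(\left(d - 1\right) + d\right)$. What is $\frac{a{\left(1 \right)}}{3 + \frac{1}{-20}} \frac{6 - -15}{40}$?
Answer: $- \frac{105}{118} \approx -0.88983$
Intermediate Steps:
$a{\left(d \right)} = -8 + 3 d$ ($a{\left(d \right)} = -7 + \left(d + \left(\left(d - 1\right) + d\right)\right) = -7 + \left(d + \left(\left(-1 + d\right) + d\right)\right) = -7 + \left(d + \left(-1 + 2 d\right)\right) = -7 + \left(-1 + 3 d\right) = -8 + 3 d$)
$\frac{a{\left(1 \right)}}{3 + \frac{1}{-20}} \frac{6 - -15}{40} = \frac{-8 + 3 \cdot 1}{3 + \frac{1}{-20}} \frac{6 - -15}{40} = \frac{-8 + 3}{3 - \frac{1}{20}} \left(6 + 15\right) \frac{1}{40} = - \frac{5}{\frac{59}{20}} \cdot 21 \cdot \frac{1}{40} = \left(-5\right) \frac{20}{59} \cdot \frac{21}{40} = \left(- \frac{100}{59}\right) \frac{21}{40} = - \frac{105}{118}$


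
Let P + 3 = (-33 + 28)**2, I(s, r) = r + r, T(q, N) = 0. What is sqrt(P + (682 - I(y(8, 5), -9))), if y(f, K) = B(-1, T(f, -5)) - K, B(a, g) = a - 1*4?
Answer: 19*sqrt(2) ≈ 26.870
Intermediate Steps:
B(a, g) = -4 + a (B(a, g) = a - 4 = -4 + a)
y(f, K) = -5 - K (y(f, K) = (-4 - 1) - K = -5 - K)
I(s, r) = 2*r
P = 22 (P = -3 + (-33 + 28)**2 = -3 + (-5)**2 = -3 + 25 = 22)
sqrt(P + (682 - I(y(8, 5), -9))) = sqrt(22 + (682 - 2*(-9))) = sqrt(22 + (682 - 1*(-18))) = sqrt(22 + (682 + 18)) = sqrt(22 + 700) = sqrt(722) = 19*sqrt(2)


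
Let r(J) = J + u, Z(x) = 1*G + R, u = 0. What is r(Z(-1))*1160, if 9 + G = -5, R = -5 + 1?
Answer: -20880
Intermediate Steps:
R = -4
G = -14 (G = -9 - 5 = -14)
Z(x) = -18 (Z(x) = 1*(-14) - 4 = -14 - 4 = -18)
r(J) = J (r(J) = J + 0 = J)
r(Z(-1))*1160 = -18*1160 = -20880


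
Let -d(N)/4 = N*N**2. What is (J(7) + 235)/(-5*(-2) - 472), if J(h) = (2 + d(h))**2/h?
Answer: -1878545/3234 ≈ -580.87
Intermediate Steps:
d(N) = -4*N**3 (d(N) = -4*N*N**2 = -4*N**3)
J(h) = (2 - 4*h**3)**2/h
(J(7) + 235)/(-5*(-2) - 472) = (4*(-1 + 2*7**3)**2/7 + 235)/(-5*(-2) - 472) = (4*(1/7)*(-1 + 2*343)**2 + 235)/(10 - 472) = (4*(1/7)*(-1 + 686)**2 + 235)/(-462) = (4*(1/7)*685**2 + 235)*(-1/462) = (4*(1/7)*469225 + 235)*(-1/462) = (1876900/7 + 235)*(-1/462) = (1878545/7)*(-1/462) = -1878545/3234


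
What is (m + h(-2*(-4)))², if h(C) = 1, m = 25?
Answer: 676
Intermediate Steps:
(m + h(-2*(-4)))² = (25 + 1)² = 26² = 676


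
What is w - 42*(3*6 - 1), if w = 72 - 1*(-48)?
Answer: -594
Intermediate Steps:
w = 120 (w = 72 + 48 = 120)
w - 42*(3*6 - 1) = 120 - 42*(3*6 - 1) = 120 - 42*(18 - 1) = 120 - 42*17 = 120 - 714 = -594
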